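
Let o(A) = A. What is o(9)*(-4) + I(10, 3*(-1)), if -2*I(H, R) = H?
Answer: -41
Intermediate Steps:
I(H, R) = -H/2
o(9)*(-4) + I(10, 3*(-1)) = 9*(-4) - 1/2*10 = -36 - 5 = -41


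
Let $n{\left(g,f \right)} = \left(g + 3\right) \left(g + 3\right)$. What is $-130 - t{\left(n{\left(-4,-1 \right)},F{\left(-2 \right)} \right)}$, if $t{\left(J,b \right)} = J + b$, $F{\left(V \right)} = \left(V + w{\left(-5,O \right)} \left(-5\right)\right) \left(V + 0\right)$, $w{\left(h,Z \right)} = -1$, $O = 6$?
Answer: $-125$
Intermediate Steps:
$F{\left(V \right)} = V \left(5 + V\right)$ ($F{\left(V \right)} = \left(V - -5\right) \left(V + 0\right) = \left(V + 5\right) V = \left(5 + V\right) V = V \left(5 + V\right)$)
$n{\left(g,f \right)} = \left(3 + g\right)^{2}$ ($n{\left(g,f \right)} = \left(3 + g\right) \left(3 + g\right) = \left(3 + g\right)^{2}$)
$-130 - t{\left(n{\left(-4,-1 \right)},F{\left(-2 \right)} \right)} = -130 - \left(\left(3 - 4\right)^{2} - 2 \left(5 - 2\right)\right) = -130 - \left(\left(-1\right)^{2} - 6\right) = -130 - \left(1 - 6\right) = -130 - -5 = -130 + 5 = -125$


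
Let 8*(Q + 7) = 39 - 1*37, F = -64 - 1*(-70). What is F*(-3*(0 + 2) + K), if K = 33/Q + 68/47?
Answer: -7988/141 ≈ -56.652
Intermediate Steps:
F = 6 (F = -64 + 70 = 6)
Q = -27/4 (Q = -7 + (39 - 1*37)/8 = -7 + (39 - 37)/8 = -7 + (⅛)*2 = -7 + ¼ = -27/4 ≈ -6.7500)
K = -1456/423 (K = 33/(-27/4) + 68/47 = 33*(-4/27) + 68*(1/47) = -44/9 + 68/47 = -1456/423 ≈ -3.4421)
F*(-3*(0 + 2) + K) = 6*(-3*(0 + 2) - 1456/423) = 6*(-3*2 - 1456/423) = 6*(-6 - 1456/423) = 6*(-3994/423) = -7988/141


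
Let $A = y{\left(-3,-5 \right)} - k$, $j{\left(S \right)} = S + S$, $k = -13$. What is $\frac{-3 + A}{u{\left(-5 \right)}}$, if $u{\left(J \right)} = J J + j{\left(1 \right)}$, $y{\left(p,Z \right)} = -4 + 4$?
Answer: $\frac{10}{27} \approx 0.37037$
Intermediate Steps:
$j{\left(S \right)} = 2 S$
$y{\left(p,Z \right)} = 0$
$A = 13$ ($A = 0 - -13 = 0 + 13 = 13$)
$u{\left(J \right)} = 2 + J^{2}$ ($u{\left(J \right)} = J J + 2 \cdot 1 = J^{2} + 2 = 2 + J^{2}$)
$\frac{-3 + A}{u{\left(-5 \right)}} = \frac{-3 + 13}{2 + \left(-5\right)^{2}} = \frac{1}{2 + 25} \cdot 10 = \frac{1}{27} \cdot 10 = \frac{10}{27}$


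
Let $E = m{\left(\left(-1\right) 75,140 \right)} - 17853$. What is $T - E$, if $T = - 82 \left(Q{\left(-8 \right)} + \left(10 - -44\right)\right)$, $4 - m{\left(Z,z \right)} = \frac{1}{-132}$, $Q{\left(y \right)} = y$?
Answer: $\frac{1858163}{132} \approx 14077.0$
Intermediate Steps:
$m{\left(Z,z \right)} = \frac{529}{132}$ ($m{\left(Z,z \right)} = 4 - \frac{1}{-132} = 4 - - \frac{1}{132} = 4 + \frac{1}{132} = \frac{529}{132}$)
$E = - \frac{2356067}{132}$ ($E = \frac{529}{132} - 17853 = - \frac{2356067}{132} \approx -17849.0$)
$T = -3772$ ($T = - 82 \left(-8 + \left(10 - -44\right)\right) = - 82 \left(-8 + \left(10 + 44\right)\right) = - 82 \left(-8 + 54\right) = \left(-82\right) 46 = -3772$)
$T - E = -3772 - - \frac{2356067}{132} = -3772 + \frac{2356067}{132} = \frac{1858163}{132}$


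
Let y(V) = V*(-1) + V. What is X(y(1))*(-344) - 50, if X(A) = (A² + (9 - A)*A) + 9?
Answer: -3146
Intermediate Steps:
y(V) = 0 (y(V) = -V + V = 0)
X(A) = 9 + A² + A*(9 - A) (X(A) = (A² + A*(9 - A)) + 9 = 9 + A² + A*(9 - A))
X(y(1))*(-344) - 50 = (9 + 9*0)*(-344) - 50 = (9 + 0)*(-344) - 50 = 9*(-344) - 50 = -3096 - 50 = -3146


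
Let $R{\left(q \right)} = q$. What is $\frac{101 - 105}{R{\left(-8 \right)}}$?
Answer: $\frac{1}{2} \approx 0.5$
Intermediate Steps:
$\frac{101 - 105}{R{\left(-8 \right)}} = \frac{101 - 105}{-8} = \left(101 - 105\right) \left(- \frac{1}{8}\right) = \left(-4\right) \left(- \frac{1}{8}\right) = \frac{1}{2}$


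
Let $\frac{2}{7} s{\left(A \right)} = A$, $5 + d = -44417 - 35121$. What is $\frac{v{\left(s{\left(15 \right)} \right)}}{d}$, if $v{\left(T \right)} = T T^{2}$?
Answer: $- \frac{1157625}{636344} \approx -1.8192$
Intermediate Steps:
$d = -79543$ ($d = -5 - 79538 = -79543$)
$s{\left(A \right)} = \frac{7 A}{2}$
$v{\left(T \right)} = T^{3}$
$\frac{v{\left(s{\left(15 \right)} \right)}}{d} = \frac{\left(\frac{7}{2} \cdot 15\right)^{3}}{-79543} = \left(\frac{105}{2}\right)^{3} \left(- \frac{1}{79543}\right) = \frac{1157625}{8} \left(- \frac{1}{79543}\right) = - \frac{1157625}{636344}$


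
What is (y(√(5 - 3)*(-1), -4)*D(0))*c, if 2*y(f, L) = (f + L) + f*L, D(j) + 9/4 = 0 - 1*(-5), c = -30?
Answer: 165 - 495*√2/4 ≈ -10.009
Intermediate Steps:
D(j) = 11/4 (D(j) = -9/4 + (0 - 1*(-5)) = -9/4 + (0 + 5) = -9/4 + 5 = 11/4)
y(f, L) = L/2 + f/2 + L*f/2 (y(f, L) = ((f + L) + f*L)/2 = ((L + f) + L*f)/2 = (L + f + L*f)/2 = L/2 + f/2 + L*f/2)
(y(√(5 - 3)*(-1), -4)*D(0))*c = (((½)*(-4) + (√(5 - 3)*(-1))/2 + (½)*(-4)*(√(5 - 3)*(-1)))*(11/4))*(-30) = ((-2 + (√2*(-1))/2 + (½)*(-4)*(√2*(-1)))*(11/4))*(-30) = ((-2 + (-√2)/2 + (½)*(-4)*(-√2))*(11/4))*(-30) = ((-2 - √2/2 + 2*√2)*(11/4))*(-30) = ((-2 + 3*√2/2)*(11/4))*(-30) = (-11/2 + 33*√2/8)*(-30) = 165 - 495*√2/4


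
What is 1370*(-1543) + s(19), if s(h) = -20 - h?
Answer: -2113949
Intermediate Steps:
1370*(-1543) + s(19) = 1370*(-1543) + (-20 - 1*19) = -2113910 + (-20 - 19) = -2113910 - 39 = -2113949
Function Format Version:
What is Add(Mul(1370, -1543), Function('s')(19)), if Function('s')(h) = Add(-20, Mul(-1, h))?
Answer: -2113949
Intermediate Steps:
Add(Mul(1370, -1543), Function('s')(19)) = Add(Mul(1370, -1543), Add(-20, Mul(-1, 19))) = Add(-2113910, Add(-20, -19)) = Add(-2113910, -39) = -2113949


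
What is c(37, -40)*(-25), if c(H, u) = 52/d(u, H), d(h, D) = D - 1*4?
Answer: -1300/33 ≈ -39.394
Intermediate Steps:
d(h, D) = -4 + D (d(h, D) = D - 4 = -4 + D)
c(H, u) = 52/(-4 + H)
c(37, -40)*(-25) = (52/(-4 + 37))*(-25) = (52/33)*(-25) = -1300/33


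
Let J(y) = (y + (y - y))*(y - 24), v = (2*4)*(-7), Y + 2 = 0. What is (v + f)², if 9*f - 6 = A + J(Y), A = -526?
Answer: 11664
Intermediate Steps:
Y = -2 (Y = -2 + 0 = -2)
v = -56 (v = 8*(-7) = -56)
J(y) = y*(-24 + y) (J(y) = (y + 0)*(-24 + y) = y*(-24 + y))
f = -52 (f = ⅔ + (-526 - 2*(-24 - 2))/9 = ⅔ + (-526 - 2*(-26))/9 = ⅔ + (-526 + 52)/9 = ⅔ + (⅑)*(-474) = ⅔ - 158/3 = -52)
(v + f)² = (-56 - 52)² = (-108)² = 11664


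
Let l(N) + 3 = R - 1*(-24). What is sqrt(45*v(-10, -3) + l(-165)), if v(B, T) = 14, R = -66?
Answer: 3*sqrt(65) ≈ 24.187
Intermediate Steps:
l(N) = -45 (l(N) = -3 + (-66 - 1*(-24)) = -3 + (-66 + 24) = -3 - 42 = -45)
sqrt(45*v(-10, -3) + l(-165)) = sqrt(45*14 - 45) = sqrt(630 - 45) = sqrt(585) = 3*sqrt(65)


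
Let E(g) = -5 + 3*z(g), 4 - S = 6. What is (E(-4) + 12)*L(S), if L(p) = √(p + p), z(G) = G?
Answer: -10*I ≈ -10.0*I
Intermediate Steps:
S = -2 (S = 4 - 1*6 = 4 - 6 = -2)
L(p) = √2*√p (L(p) = √(2*p) = √2*√p)
E(g) = -5 + 3*g
(E(-4) + 12)*L(S) = ((-5 + 3*(-4)) + 12)*(√2*√(-2)) = ((-5 - 12) + 12)*(√2*(I*√2)) = (-17 + 12)*(2*I) = -10*I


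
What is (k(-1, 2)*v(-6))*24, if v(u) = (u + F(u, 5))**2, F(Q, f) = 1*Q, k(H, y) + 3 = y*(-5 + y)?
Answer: -31104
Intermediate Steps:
k(H, y) = -3 + y*(-5 + y)
F(Q, f) = Q
v(u) = 4*u**2 (v(u) = (u + u)**2 = (2*u)**2 = 4*u**2)
(k(-1, 2)*v(-6))*24 = ((-3 + 2**2 - 5*2)*(4*(-6)**2))*24 = ((-3 + 4 - 10)*(4*36))*24 = -9*144*24 = -1296*24 = -31104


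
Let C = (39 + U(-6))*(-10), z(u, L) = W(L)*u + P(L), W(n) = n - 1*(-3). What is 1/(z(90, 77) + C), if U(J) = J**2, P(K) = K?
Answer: 1/6527 ≈ 0.00015321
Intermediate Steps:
W(n) = 3 + n (W(n) = n + 3 = 3 + n)
z(u, L) = L + u*(3 + L) (z(u, L) = (3 + L)*u + L = u*(3 + L) + L = L + u*(3 + L))
C = -750 (C = (39 + (-6)**2)*(-10) = (39 + 36)*(-10) = 75*(-10) = -750)
1/(z(90, 77) + C) = 1/((77 + 90*(3 + 77)) - 750) = 1/((77 + 90*80) - 750) = 1/((77 + 7200) - 750) = 1/(7277 - 750) = 1/6527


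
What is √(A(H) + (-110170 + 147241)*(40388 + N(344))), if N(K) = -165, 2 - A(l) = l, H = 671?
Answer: 2*√372776541 ≈ 38615.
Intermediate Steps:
A(l) = 2 - l
√(A(H) + (-110170 + 147241)*(40388 + N(344))) = √((2 - 1*671) + (-110170 + 147241)*(40388 - 165)) = √((2 - 671) + 37071*40223) = √(-669 + 1491106833) = √1491106164 = 2*√372776541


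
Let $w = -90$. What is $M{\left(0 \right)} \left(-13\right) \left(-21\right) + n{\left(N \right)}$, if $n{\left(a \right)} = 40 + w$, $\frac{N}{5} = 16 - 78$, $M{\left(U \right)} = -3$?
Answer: $-869$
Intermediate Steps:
$N = -310$ ($N = 5 \left(16 - 78\right) = 5 \left(-62\right) = -310$)
$n{\left(a \right)} = -50$ ($n{\left(a \right)} = 40 - 90 = -50$)
$M{\left(0 \right)} \left(-13\right) \left(-21\right) + n{\left(N \right)} = \left(-3\right) \left(-13\right) \left(-21\right) - 50 = 39 \left(-21\right) - 50 = -819 - 50 = -869$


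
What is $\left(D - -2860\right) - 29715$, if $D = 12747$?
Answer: $-14108$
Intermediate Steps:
$\left(D - -2860\right) - 29715 = \left(12747 - -2860\right) - 29715 = \left(12747 + \left(2867 - 7\right)\right) - 29715 = \left(12747 + 2860\right) - 29715 = 15607 - 29715 = -14108$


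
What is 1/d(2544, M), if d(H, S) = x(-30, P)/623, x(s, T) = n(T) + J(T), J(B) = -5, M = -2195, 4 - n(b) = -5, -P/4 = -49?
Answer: 623/4 ≈ 155.75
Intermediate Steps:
P = 196 (P = -4*(-49) = 196)
n(b) = 9 (n(b) = 4 - 1*(-5) = 4 + 5 = 9)
x(s, T) = 4 (x(s, T) = 9 - 5 = 4)
d(H, S) = 4/623
1/d(2544, M) = 1/(4/623) = 623/4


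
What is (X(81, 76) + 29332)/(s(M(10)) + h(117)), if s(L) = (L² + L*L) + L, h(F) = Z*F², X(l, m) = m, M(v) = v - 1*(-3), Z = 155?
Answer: 14704/1061073 ≈ 0.013858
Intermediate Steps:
M(v) = 3 + v (M(v) = v + 3 = 3 + v)
h(F) = 155*F²
s(L) = L + 2*L² (s(L) = (L² + L²) + L = 2*L² + L = L + 2*L²)
(X(81, 76) + 29332)/(s(M(10)) + h(117)) = (76 + 29332)/((3 + 10)*(1 + 2*(3 + 10)) + 155*117²) = 29408/(13*(1 + 2*13) + 155*13689) = 29408/(13*(1 + 26) + 2121795) = 29408/(13*27 + 2121795) = 29408/(351 + 2121795) = 29408/2122146 = 29408*(1/2122146) = 14704/1061073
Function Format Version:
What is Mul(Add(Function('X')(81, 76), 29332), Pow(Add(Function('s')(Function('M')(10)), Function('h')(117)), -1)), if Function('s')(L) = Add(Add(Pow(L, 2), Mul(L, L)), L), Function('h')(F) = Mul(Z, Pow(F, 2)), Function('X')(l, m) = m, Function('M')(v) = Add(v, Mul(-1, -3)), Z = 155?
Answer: Rational(14704, 1061073) ≈ 0.013858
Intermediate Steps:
Function('M')(v) = Add(3, v) (Function('M')(v) = Add(v, 3) = Add(3, v))
Function('h')(F) = Mul(155, Pow(F, 2))
Function('s')(L) = Add(L, Mul(2, Pow(L, 2))) (Function('s')(L) = Add(Add(Pow(L, 2), Pow(L, 2)), L) = Add(Mul(2, Pow(L, 2)), L) = Add(L, Mul(2, Pow(L, 2))))
Mul(Add(Function('X')(81, 76), 29332), Pow(Add(Function('s')(Function('M')(10)), Function('h')(117)), -1)) = Mul(Add(76, 29332), Pow(Add(Mul(Add(3, 10), Add(1, Mul(2, Add(3, 10)))), Mul(155, Pow(117, 2))), -1)) = Mul(29408, Pow(Add(Mul(13, Add(1, Mul(2, 13))), Mul(155, 13689)), -1)) = Mul(29408, Pow(Add(Mul(13, Add(1, 26)), 2121795), -1)) = Mul(29408, Pow(Add(Mul(13, 27), 2121795), -1)) = Mul(29408, Pow(Add(351, 2121795), -1)) = Mul(29408, Pow(2122146, -1)) = Mul(29408, Rational(1, 2122146)) = Rational(14704, 1061073)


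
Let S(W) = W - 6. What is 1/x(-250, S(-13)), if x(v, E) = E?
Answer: -1/19 ≈ -0.052632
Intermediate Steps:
S(W) = -6 + W
1/x(-250, S(-13)) = 1/(-6 - 13) = 1/(-19) = -1/19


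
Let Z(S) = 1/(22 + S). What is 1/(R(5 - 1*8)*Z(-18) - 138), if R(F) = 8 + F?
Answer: -4/547 ≈ -0.0073126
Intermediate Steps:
1/(R(5 - 1*8)*Z(-18) - 138) = 1/((8 + (5 - 1*8))/(22 - 18) - 138) = 1/((8 + (5 - 8))/4 - 138) = 1/((8 - 3)*(1/4) - 138) = 1/(5*(1/4) - 138) = 1/(5/4 - 138) = 1/(-547/4) = -4/547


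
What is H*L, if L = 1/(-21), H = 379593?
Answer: -126531/7 ≈ -18076.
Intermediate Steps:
L = -1/21 ≈ -0.047619
H*L = 379593*(-1/21) = -126531/7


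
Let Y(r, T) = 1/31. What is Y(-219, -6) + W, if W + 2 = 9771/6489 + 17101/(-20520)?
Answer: -594100291/458642520 ≈ -1.2953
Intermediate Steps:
Y(r, T) = 1/31
W = -19641781/14794920 (W = -2 + (9771/6489 + 17101/(-20520)) = -2 + (9771*(1/6489) + 17101*(-1/20520)) = -2 + (3257/2163 - 17101/20520) = -2 + 9948059/14794920 = -19641781/14794920 ≈ -1.3276)
Y(-219, -6) + W = 1/31 - 19641781/14794920 = -594100291/458642520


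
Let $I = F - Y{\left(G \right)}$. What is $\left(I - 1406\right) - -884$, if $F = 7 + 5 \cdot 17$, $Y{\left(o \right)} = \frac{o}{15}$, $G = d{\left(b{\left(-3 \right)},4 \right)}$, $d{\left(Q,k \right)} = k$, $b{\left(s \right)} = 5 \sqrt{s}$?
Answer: $- \frac{6454}{15} \approx -430.27$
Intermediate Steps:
$G = 4$
$Y{\left(o \right)} = \frac{o}{15}$ ($Y{\left(o \right)} = o \frac{1}{15} = \frac{o}{15}$)
$F = 92$ ($F = 7 + 85 = 92$)
$I = \frac{1376}{15}$ ($I = 92 - \frac{1}{15} \cdot 4 = 92 - \frac{4}{15} = \frac{1376}{15} \approx 91.733$)
$\left(I - 1406\right) - -884 = \left(\frac{1376}{15} - 1406\right) - -884 = \left(\frac{1376}{15} - 1406\right) + 884 = - \frac{19714}{15} + 884 = - \frac{6454}{15}$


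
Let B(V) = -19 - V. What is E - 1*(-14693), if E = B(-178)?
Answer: 14852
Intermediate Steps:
E = 159 (E = -19 - 1*(-178) = -19 + 178 = 159)
E - 1*(-14693) = 159 - 1*(-14693) = 159 + 14693 = 14852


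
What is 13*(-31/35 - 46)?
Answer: -21333/35 ≈ -609.51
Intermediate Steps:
13*(-31/35 - 46) = 13*(-1641/35) = -21333/35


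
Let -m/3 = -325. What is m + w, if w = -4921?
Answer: -3946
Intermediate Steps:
m = 975 (m = -3*(-325) = 975)
m + w = 975 - 4921 = -3946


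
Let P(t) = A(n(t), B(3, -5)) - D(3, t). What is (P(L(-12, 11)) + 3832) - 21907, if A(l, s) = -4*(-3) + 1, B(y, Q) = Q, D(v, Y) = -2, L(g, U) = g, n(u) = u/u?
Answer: -18060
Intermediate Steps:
n(u) = 1
A(l, s) = 13 (A(l, s) = 12 + 1 = 13)
P(t) = 15 (P(t) = 13 - 1*(-2) = 13 + 2 = 15)
(P(L(-12, 11)) + 3832) - 21907 = (15 + 3832) - 21907 = 3847 - 21907 = -18060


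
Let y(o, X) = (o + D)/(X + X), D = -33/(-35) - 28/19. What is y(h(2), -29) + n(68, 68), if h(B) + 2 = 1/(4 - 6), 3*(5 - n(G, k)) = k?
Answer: -140563/7980 ≈ -17.614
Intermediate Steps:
n(G, k) = 5 - k/3
D = -353/665 (D = -33*(-1/35) - 28*1/19 = 33/35 - 28/19 = -353/665 ≈ -0.53083)
h(B) = -5/2 (h(B) = -2 + 1/(4 - 6) = -2 + 1/(-2) = -2 - ½ = -5/2)
y(o, X) = (-353/665 + o)/(2*X) (y(o, X) = (o - 353/665)/(X + X) = (-353/665 + o)/((2*X)) = (-353/665 + o)*(1/(2*X)) = (-353/665 + o)/(2*X))
y(h(2), -29) + n(68, 68) = (1/1330)*(-353 + 665*(-5/2))/(-29) + (5 - ⅓*68) = (1/1330)*(-1/29)*(-353 - 3325/2) + (5 - 68/3) = (1/1330)*(-1/29)*(-4031/2) - 53/3 = 139/2660 - 53/3 = -140563/7980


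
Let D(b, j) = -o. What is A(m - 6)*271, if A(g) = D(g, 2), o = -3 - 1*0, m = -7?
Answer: 813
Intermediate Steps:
o = -3 (o = -3 + 0 = -3)
D(b, j) = 3 (D(b, j) = -1*(-3) = 3)
A(g) = 3
A(m - 6)*271 = 3*271 = 813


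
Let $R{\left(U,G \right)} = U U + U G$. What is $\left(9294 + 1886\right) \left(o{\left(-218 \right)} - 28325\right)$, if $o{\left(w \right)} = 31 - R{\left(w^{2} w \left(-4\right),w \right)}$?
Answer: $-19199877739772205320$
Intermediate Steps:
$R{\left(U,G \right)} = U^{2} + G U$
$o{\left(w \right)} = 31 + 4 w^{3} \left(w - 4 w^{3}\right)$ ($o{\left(w \right)} = 31 - w^{2} w \left(-4\right) \left(w + w^{2} w \left(-4\right)\right) = 31 - w^{3} \left(-4\right) \left(w + w^{3} \left(-4\right)\right) = 31 - - 4 w^{3} \left(w - 4 w^{3}\right) = 31 + 4 w^{3} \left(w - 4 w^{3}\right)$)
$\left(9294 + 1886\right) \left(o{\left(-218 \right)} - 28325\right) = \left(9294 + 1886\right) \left(\left(31 - 16 \left(-218\right)^{6} + 4 \left(-218\right)^{4}\right) - 28325\right) = 11180 \left(\left(31 - 1717350513501184 + 4 \cdot 2258530576\right) - 28325\right) = 11180 \left(\left(31 - 1717350513501184 + 9034122304\right) - 28325\right) = 11180 \left(-1717341479378849 - 28325\right) = 11180 \left(-1717341479407174\right) = -19199877739772205320$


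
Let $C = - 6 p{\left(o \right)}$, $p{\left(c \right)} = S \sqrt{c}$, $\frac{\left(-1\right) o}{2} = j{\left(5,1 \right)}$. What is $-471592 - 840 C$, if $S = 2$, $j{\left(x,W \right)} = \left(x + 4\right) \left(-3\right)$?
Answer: $-471592 + 30240 \sqrt{6} \approx -3.9752 \cdot 10^{5}$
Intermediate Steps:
$j{\left(x,W \right)} = -12 - 3 x$ ($j{\left(x,W \right)} = \left(4 + x\right) \left(-3\right) = -12 - 3 x$)
$o = 54$ ($o = - 2 \left(-12 - 15\right) = \left(-2\right) \left(-27\right) = 54$)
$p{\left(c \right)} = 2 \sqrt{c}$
$C = - 36 \sqrt{6}$ ($C = - 6 \cdot 2 \sqrt{54} = - 6 \cdot 2 \cdot 3 \sqrt{6} = - 6 \cdot 6 \sqrt{6} = - 36 \sqrt{6} \approx -88.182$)
$-471592 - 840 C = -471592 - 840 \left(- 36 \sqrt{6}\right) = -471592 - - 30240 \sqrt{6} = -471592 + 30240 \sqrt{6}$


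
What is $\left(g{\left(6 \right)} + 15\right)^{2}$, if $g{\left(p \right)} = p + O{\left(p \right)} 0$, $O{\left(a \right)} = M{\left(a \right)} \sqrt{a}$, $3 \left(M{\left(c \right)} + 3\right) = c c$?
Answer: $441$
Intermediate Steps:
$M{\left(c \right)} = -3 + \frac{c^{2}}{3}$ ($M{\left(c \right)} = -3 + \frac{c c}{3} = -3 + \frac{c^{2}}{3}$)
$O{\left(a \right)} = \sqrt{a} \left(-3 + \frac{a^{2}}{3}\right)$ ($O{\left(a \right)} = \left(-3 + \frac{a^{2}}{3}\right) \sqrt{a} = \sqrt{a} \left(-3 + \frac{a^{2}}{3}\right)$)
$g{\left(p \right)} = p$ ($g{\left(p \right)} = p + \frac{\sqrt{p} \left(-9 + p^{2}\right)}{3} \cdot 0 = p + 0 = p$)
$\left(g{\left(6 \right)} + 15\right)^{2} = \left(6 + 15\right)^{2} = 21^{2} = 441$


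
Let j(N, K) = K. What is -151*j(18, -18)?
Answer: 2718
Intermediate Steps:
-151*j(18, -18) = -151*(-18) = 2718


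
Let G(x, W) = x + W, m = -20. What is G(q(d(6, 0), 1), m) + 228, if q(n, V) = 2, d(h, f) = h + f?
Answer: 210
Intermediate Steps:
d(h, f) = f + h
G(x, W) = W + x
G(q(d(6, 0), 1), m) + 228 = (-20 + 2) + 228 = -18 + 228 = 210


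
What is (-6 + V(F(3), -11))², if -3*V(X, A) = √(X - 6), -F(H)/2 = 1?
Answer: 316/9 + 8*I*√2 ≈ 35.111 + 11.314*I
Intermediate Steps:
F(H) = -2 (F(H) = -2*1 = -2)
V(X, A) = -√(-6 + X)/3 (V(X, A) = -√(X - 6)/3 = -√(-6 + X)/3)
(-6 + V(F(3), -11))² = (-6 - √(-6 - 2)/3)² = (-6 - 2*I*√2/3)²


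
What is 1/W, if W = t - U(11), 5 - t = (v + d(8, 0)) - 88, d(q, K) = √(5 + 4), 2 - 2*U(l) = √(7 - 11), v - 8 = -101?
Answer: 182/33125 - I/33125 ≈ 0.0054943 - 3.0189e-5*I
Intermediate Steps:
v = -93 (v = 8 - 101 = -93)
U(l) = 1 - I (U(l) = 1 - √(7 - 11)/2 = 1 - I)
d(q, K) = 3 (d(q, K) = √9 = 3)
t = 183 (t = 5 - ((-93 + 3) - 88) = 5 - (-90 - 88) = 5 - 1*(-178) = 5 + 178 = 183)
W = 182 + I (W = 183 - (1 - I) = 183 + (-1 + I) = 182 + I ≈ 182.0 + 1.0*I)
1/W = 1/(182 + I) = (182 - I)/33125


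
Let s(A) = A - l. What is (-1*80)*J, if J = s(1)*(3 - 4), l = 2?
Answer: -80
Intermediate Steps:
s(A) = -2 + A (s(A) = A - 1*2 = A - 2 = -2 + A)
J = 1 (J = (-2 + 1)*(3 - 4) = -1*(-1) = 1)
(-1*80)*J = -1*80*1 = -80*1 = -80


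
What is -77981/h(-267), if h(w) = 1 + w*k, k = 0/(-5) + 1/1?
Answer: 77981/266 ≈ 293.16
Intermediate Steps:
k = 1 (k = 0*(-⅕) + 1*1 = 0 + 1 = 1)
h(w) = 1 + w (h(w) = 1 + w*1 = 1 + w)
-77981/h(-267) = -77981/(1 - 267) = -77981/(-266) = -77981*(-1/266) = 77981/266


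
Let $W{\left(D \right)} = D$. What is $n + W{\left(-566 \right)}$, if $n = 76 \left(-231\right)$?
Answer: $-18122$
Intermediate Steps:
$n = -17556$
$n + W{\left(-566 \right)} = -17556 - 566 = -18122$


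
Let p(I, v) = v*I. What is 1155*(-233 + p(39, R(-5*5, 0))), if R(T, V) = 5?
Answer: -43890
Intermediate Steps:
p(I, v) = I*v
1155*(-233 + p(39, R(-5*5, 0))) = 1155*(-233 + 39*5) = 1155*(-233 + 195) = 1155*(-38) = -43890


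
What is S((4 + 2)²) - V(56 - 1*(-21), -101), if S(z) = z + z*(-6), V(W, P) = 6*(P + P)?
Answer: 1032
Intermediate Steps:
V(W, P) = 12*P (V(W, P) = 6*(2*P) = 12*P)
S(z) = -5*z (S(z) = z - 6*z = -5*z)
S((4 + 2)²) - V(56 - 1*(-21), -101) = -5*(4 + 2)² - 12*(-101) = -5*6² - 1*(-1212) = -5*36 + 1212 = -180 + 1212 = 1032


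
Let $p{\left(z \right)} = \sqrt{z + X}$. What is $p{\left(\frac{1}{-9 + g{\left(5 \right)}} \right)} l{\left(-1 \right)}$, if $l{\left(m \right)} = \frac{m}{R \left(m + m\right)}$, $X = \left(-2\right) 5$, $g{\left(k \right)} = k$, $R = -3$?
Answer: $- \frac{i \sqrt{41}}{12} \approx - 0.53359 i$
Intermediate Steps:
$X = -10$
$l{\left(m \right)} = - \frac{1}{6}$ ($l{\left(m \right)} = \frac{m}{\left(-3\right) \left(m + m\right)} = \frac{m}{\left(-3\right) 2 m} = \frac{m}{\left(-6\right) m} = m \left(- \frac{1}{6 m}\right) = - \frac{1}{6}$)
$p{\left(z \right)} = \sqrt{-10 + z}$ ($p{\left(z \right)} = \sqrt{z - 10} = \sqrt{-10 + z}$)
$p{\left(\frac{1}{-9 + g{\left(5 \right)}} \right)} l{\left(-1 \right)} = \sqrt{-10 + \frac{1}{-9 + 5}} \left(- \frac{1}{6}\right) = \sqrt{-10 + \frac{1}{-4}} \left(- \frac{1}{6}\right) = \sqrt{-10 - \frac{1}{4}} \left(- \frac{1}{6}\right) = \sqrt{- \frac{41}{4}} \left(- \frac{1}{6}\right) = \frac{i \sqrt{41}}{2} \left(- \frac{1}{6}\right) = - \frac{i \sqrt{41}}{12}$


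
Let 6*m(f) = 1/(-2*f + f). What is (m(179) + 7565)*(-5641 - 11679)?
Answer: -70360845940/537 ≈ -1.3103e+8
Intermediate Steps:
m(f) = -1/(6*f) (m(f) = 1/(6*(-2*f + f)) = 1/(6*((-f))) = (-1/f)/6 = -1/(6*f))
(m(179) + 7565)*(-5641 - 11679) = (-⅙/179 + 7565)*(-5641 - 11679) = (-⅙*1/179 + 7565)*(-17320) = (-1/1074 + 7565)*(-17320) = (8124809/1074)*(-17320) = -70360845940/537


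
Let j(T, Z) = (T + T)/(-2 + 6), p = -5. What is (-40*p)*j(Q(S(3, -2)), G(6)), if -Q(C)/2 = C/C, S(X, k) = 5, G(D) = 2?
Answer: -200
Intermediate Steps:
Q(C) = -2 (Q(C) = -2*C/C = -2*1 = -2)
j(T, Z) = T/2 (j(T, Z) = (2*T)/4 = (2*T)*(¼) = T/2)
(-40*p)*j(Q(S(3, -2)), G(6)) = (-40*(-5))*((½)*(-2)) = 200*(-1) = -200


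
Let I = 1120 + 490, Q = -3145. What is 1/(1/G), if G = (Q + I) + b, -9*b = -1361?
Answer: -12454/9 ≈ -1383.8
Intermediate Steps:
b = 1361/9 (b = -⅑*(-1361) = 1361/9 ≈ 151.22)
I = 1610
G = -12454/9 (G = (-3145 + 1610) + 1361/9 = -1535 + 1361/9 = -12454/9 ≈ -1383.8)
1/(1/G) = 1/(1/(-12454/9)) = 1/(-9/12454) = -12454/9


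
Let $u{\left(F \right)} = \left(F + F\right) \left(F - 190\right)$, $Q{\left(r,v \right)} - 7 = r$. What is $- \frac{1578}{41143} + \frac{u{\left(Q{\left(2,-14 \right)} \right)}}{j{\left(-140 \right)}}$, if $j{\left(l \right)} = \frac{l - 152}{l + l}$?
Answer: $- \frac{9383187774}{3003439} \approx -3124.1$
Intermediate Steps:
$j{\left(l \right)} = \frac{-152 + l}{2 l}$
$Q{\left(r,v \right)} = 7 + r$
$u{\left(F \right)} = 2 F \left(-190 + F\right)$
$- \frac{1578}{41143} + \frac{u{\left(Q{\left(2,-14 \right)} \right)}}{j{\left(-140 \right)}} = - \frac{1578}{41143} + \frac{2 \left(7 + 2\right) \left(-190 + \left(7 + 2\right)\right)}{\frac{1}{2} \frac{1}{-140} \left(-152 - 140\right)} = \left(-1578\right) \frac{1}{41143} + \frac{2 \cdot 9 \left(-190 + 9\right)}{\frac{1}{2} \left(- \frac{1}{140}\right) \left(-292\right)} = - \frac{1578}{41143} + \frac{2 \cdot 9 \left(-181\right)}{\frac{73}{70}} = - \frac{1578}{41143} - \frac{228060}{73} = - \frac{9383187774}{3003439}$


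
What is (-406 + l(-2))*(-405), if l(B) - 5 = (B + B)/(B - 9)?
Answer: 1784835/11 ≈ 1.6226e+5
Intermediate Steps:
l(B) = 5 + 2*B/(-9 + B) (l(B) = 5 + (B + B)/(B - 9) = 5 + (2*B)/(-9 + B) = 5 + 2*B/(-9 + B))
(-406 + l(-2))*(-405) = (-406 + (-45 + 7*(-2))/(-9 - 2))*(-405) = (-406 + (-45 - 14)/(-11))*(-405) = (-406 - 1/11*(-59))*(-405) = (-406 + 59/11)*(-405) = -4407/11*(-405) = 1784835/11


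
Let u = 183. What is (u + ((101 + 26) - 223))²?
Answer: 7569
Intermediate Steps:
(u + ((101 + 26) - 223))² = (183 + ((101 + 26) - 223))² = (183 + (127 - 223))² = (183 - 96)² = 87² = 7569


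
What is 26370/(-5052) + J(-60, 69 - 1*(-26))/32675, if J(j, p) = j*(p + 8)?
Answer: -29762037/5502470 ≈ -5.4089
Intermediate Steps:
J(j, p) = j*(8 + p)
26370/(-5052) + J(-60, 69 - 1*(-26))/32675 = 26370/(-5052) - 60*(8 + (69 - 1*(-26)))/32675 = 26370*(-1/5052) - 60*(8 + (69 + 26))*(1/32675) = -4395/842 - 60*(8 + 95)*(1/32675) = -4395/842 - 60*103*(1/32675) = -4395/842 - 6180*1/32675 = -4395/842 - 1236/6535 = -29762037/5502470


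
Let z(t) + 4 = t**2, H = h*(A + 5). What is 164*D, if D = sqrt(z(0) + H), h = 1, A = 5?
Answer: 164*sqrt(6) ≈ 401.72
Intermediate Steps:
H = 10 (H = 1*(5 + 5) = 1*10 = 10)
z(t) = -4 + t**2
D = sqrt(6) (D = sqrt((-4 + 0**2) + 10) = sqrt((-4 + 0) + 10) = sqrt(-4 + 10) = sqrt(6) ≈ 2.4495)
164*D = 164*sqrt(6)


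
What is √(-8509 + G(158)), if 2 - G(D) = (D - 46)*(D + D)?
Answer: I*√43899 ≈ 209.52*I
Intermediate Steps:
G(D) = 2 - 2*D*(-46 + D) (G(D) = 2 - (D - 46)*(D + D) = 2 - (-46 + D)*2*D = 2 - 2*D*(-46 + D))
√(-8509 + G(158)) = √(-8509 + (2 - 2*158² + 92*158)) = √(-8509 + (2 - 2*24964 + 14536)) = √(-8509 + (2 - 49928 + 14536)) = √(-8509 - 35390) = √(-43899) = I*√43899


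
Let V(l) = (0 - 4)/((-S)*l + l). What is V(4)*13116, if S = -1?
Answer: -6558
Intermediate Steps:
V(l) = -2/l (V(l) = (0 - 4)/((-1*(-1))*l + l) = -4/(1*l + l) = -4/(l + l) = -4*1/(2*l) = -2/l)
V(4)*13116 = -2/4*13116 = -2*1/4*13116 = -1/2*13116 = -6558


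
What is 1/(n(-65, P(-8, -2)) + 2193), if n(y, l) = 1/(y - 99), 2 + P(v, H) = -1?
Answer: 164/359651 ≈ 0.00045600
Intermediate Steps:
P(v, H) = -3 (P(v, H) = -2 - 1 = -3)
n(y, l) = 1/(-99 + y)
1/(n(-65, P(-8, -2)) + 2193) = 1/(1/(-99 - 65) + 2193) = 1/(1/(-164) + 2193) = 1/(-1/164 + 2193) = 1/(359651/164) = 164/359651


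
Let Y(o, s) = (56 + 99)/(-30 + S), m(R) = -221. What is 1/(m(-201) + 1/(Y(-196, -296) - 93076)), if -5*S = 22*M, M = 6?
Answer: -26248207/5800854029 ≈ -0.0045249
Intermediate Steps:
S = -132/5 (S = -22*6/5 = -⅕*132 = -132/5 ≈ -26.400)
Y(o, s) = -775/282 (Y(o, s) = (56 + 99)/(-30 - 132/5) = 155/(-282/5) = 155*(-5/282) = -775/282)
1/(m(-201) + 1/(Y(-196, -296) - 93076)) = 1/(-221 + 1/(-775/282 - 93076)) = 1/(-221 + 1/(-26248207/282)) = 1/(-221 - 282/26248207) = 1/(-5800854029/26248207) = -26248207/5800854029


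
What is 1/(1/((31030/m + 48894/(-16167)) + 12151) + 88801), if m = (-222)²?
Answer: 1613283007457/143261144477984795 ≈ 1.1261e-5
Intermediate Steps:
m = 49284
1/(1/((31030/m + 48894/(-16167)) + 12151) + 88801) = 1/(1/((31030/49284 + 48894/(-16167)) + 12151) + 88801) = 1/(1/((31030*(1/49284) + 48894*(-1/16167)) + 12151) + 88801) = 1/(1/((15515/24642 - 16298/5389) + 12151) + 88801) = 1/(1/(-318004981/132795738 + 12151) + 88801) = 1/(1/(1613283007457/132795738) + 88801) = 1/(132795738/1613283007457 + 88801) = 1/(143261144477984795/1613283007457) = 1613283007457/143261144477984795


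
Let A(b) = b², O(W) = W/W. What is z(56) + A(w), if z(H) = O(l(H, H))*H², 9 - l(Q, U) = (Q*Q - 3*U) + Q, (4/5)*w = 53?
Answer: 120401/16 ≈ 7525.1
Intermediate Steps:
w = 265/4 (w = (5/4)*53 = 265/4 ≈ 66.250)
l(Q, U) = 9 - Q - Q² + 3*U (l(Q, U) = 9 - ((Q*Q - 3*U) + Q) = 9 - ((Q² - 3*U) + Q) = 9 - (Q + Q² - 3*U) = 9 + (-Q - Q² + 3*U) = 9 - Q - Q² + 3*U)
O(W) = 1
z(H) = H² (z(H) = 1*H² = H²)
z(56) + A(w) = 56² + (265/4)² = 3136 + 70225/16 = 120401/16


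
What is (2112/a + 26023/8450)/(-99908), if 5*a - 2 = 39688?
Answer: -37402829/1116906499800 ≈ -3.3488e-5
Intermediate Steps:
a = 7938 (a = ⅖ + (⅕)*39688 = ⅖ + 39688/5 = 7938)
(2112/a + 26023/8450)/(-99908) = (2112/7938 + 26023/8450)/(-99908) = (2112*(1/7938) + 26023*(1/8450))*(-1/99908) = (352/1323 + 26023/8450)*(-1/99908) = (37402829/11179350)*(-1/99908) = -37402829/1116906499800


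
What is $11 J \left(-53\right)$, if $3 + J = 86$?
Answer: $-48389$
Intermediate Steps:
$J = 83$ ($J = -3 + 86 = 83$)
$11 J \left(-53\right) = 11 \cdot 83 \left(-53\right) = 913 \left(-53\right) = -48389$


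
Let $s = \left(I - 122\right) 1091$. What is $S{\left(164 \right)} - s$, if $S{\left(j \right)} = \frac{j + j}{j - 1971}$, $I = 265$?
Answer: $- \frac{281915819}{1807} \approx -1.5601 \cdot 10^{5}$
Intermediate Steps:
$S{\left(j \right)} = \frac{2 j}{-1971 + j}$
$s = 156013$ ($s = \left(265 - 122\right) 1091 = 143 \cdot 1091 = 156013$)
$S{\left(164 \right)} - s = 2 \cdot 164 \frac{1}{-1971 + 164} - 156013 = 2 \cdot 164 \frac{1}{-1807} - 156013 = 2 \cdot 164 \left(- \frac{1}{1807}\right) - 156013 = - \frac{328}{1807} - 156013 = - \frac{281915819}{1807}$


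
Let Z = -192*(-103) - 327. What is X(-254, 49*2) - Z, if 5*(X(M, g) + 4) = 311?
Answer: -96954/5 ≈ -19391.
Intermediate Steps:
Z = 19449 (Z = 19776 - 327 = 19449)
X(M, g) = 291/5 (X(M, g) = -4 + (⅕)*311 = -4 + 311/5 = 291/5)
X(-254, 49*2) - Z = 291/5 - 1*19449 = 291/5 - 19449 = -96954/5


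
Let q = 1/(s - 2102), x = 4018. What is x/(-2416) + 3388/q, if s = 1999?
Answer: -421550521/1208 ≈ -3.4897e+5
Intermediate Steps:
q = -1/103 (q = 1/(1999 - 2102) = 1/(-103) = -1/103 ≈ -0.0097087)
x/(-2416) + 3388/q = 4018/(-2416) + 3388/(-1/103) = 4018*(-1/2416) + 3388*(-103) = -2009/1208 - 348964 = -421550521/1208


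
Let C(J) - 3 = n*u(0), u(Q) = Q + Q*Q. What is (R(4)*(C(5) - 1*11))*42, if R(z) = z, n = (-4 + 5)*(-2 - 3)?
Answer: -1344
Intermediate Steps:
n = -5 (n = 1*(-5) = -5)
u(Q) = Q + Q²
C(J) = 3 (C(J) = 3 - 0*(1 + 0) = 3 - 0 = 3 - 5*0 = 3 + 0 = 3)
(R(4)*(C(5) - 1*11))*42 = (4*(3 - 1*11))*42 = (4*(3 - 11))*42 = (4*(-8))*42 = -32*42 = -1344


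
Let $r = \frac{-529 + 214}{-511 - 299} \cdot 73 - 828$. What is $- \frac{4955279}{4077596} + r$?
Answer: $- \frac{29389017125}{36698364} \approx -800.83$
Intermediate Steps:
$r = - \frac{14393}{18}$ ($r = - \frac{315}{-810} \cdot 73 - 828 = \left(-315\right) \left(- \frac{1}{810}\right) 73 - 828 = \frac{7}{18} \cdot 73 - 828 = \frac{511}{18} - 828 = - \frac{14393}{18} \approx -799.61$)
$- \frac{4955279}{4077596} + r = - \frac{4955279}{4077596} - \frac{14393}{18} = - \frac{29389017125}{36698364}$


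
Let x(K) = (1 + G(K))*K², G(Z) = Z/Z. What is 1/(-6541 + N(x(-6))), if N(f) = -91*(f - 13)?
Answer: -1/11910 ≈ -8.3963e-5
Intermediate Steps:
G(Z) = 1
x(K) = 2*K² (x(K) = (1 + 1)*K² = 2*K²)
N(f) = 1183 - 91*f (N(f) = -91*(-13 + f) = 1183 - 91*f)
1/(-6541 + N(x(-6))) = 1/(-6541 + (1183 - 182*(-6)²)) = 1/(-6541 + (1183 - 182*36)) = 1/(-6541 + (1183 - 91*72)) = 1/(-6541 + (1183 - 6552)) = 1/(-6541 - 5369) = 1/(-11910) = -1/11910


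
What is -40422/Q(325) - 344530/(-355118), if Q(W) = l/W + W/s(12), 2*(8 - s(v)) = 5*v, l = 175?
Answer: 684468733881/240947563 ≈ 2840.7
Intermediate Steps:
s(v) = 8 - 5*v/2
Q(W) = 175/W - W/22 (Q(W) = 175/W + W/(8 - 5/2*12) = 175/W + W/(8 - 30) = 175/W + W/(-22) = 175/W + W*(-1/22) = 175/W - W/22)
-40422/Q(325) - 344530/(-355118) = -40422/(175/325 - 1/22*325) - 344530/(-355118) = -40422/(175*(1/325) - 325/22) - 344530*(-1/355118) = -40422/(7/13 - 325/22) + 172265/177559 = -40422/(-4071/286) + 172265/177559 = -40422*(-286/4071) + 172265/177559 = 3853564/1357 + 172265/177559 = 684468733881/240947563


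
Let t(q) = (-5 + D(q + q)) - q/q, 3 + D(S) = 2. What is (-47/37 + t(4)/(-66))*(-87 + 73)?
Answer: 19901/1221 ≈ 16.299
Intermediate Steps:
D(S) = -1 (D(S) = -3 + 2 = -1)
t(q) = -7 (t(q) = (-5 - 1) - q/q = -6 - 1*1 = -6 - 1 = -7)
(-47/37 + t(4)/(-66))*(-87 + 73) = (-47/37 - 7/(-66))*(-87 + 73) = (-47*1/37 - 7*(-1/66))*(-14) = (-47/37 + 7/66)*(-14) = -2843/2442*(-14) = 19901/1221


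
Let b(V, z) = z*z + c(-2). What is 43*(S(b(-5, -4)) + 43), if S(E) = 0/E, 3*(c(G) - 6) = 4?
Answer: 1849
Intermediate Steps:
c(G) = 22/3 (c(G) = 6 + (⅓)*4 = 6 + 4/3 = 22/3)
b(V, z) = 22/3 + z² (b(V, z) = z*z + 22/3 = z² + 22/3 = 22/3 + z²)
S(E) = 0
43*(S(b(-5, -4)) + 43) = 43*(0 + 43) = 43*43 = 1849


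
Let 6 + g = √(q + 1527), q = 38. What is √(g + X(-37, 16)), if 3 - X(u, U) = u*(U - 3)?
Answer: √(478 + √1565) ≈ 22.750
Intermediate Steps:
X(u, U) = 3 - u*(-3 + U) (X(u, U) = 3 - u*(U - 3) = 3 - u*(-3 + U))
g = -6 + √1565 (g = -6 + √(38 + 1527) = -6 + √1565 ≈ 33.560)
√(g + X(-37, 16)) = √((-6 + √1565) + (3 + 3*(-37) - 1*16*(-37))) = √((-6 + √1565) + (3 - 111 + 592)) = √((-6 + √1565) + 484) = √(478 + √1565)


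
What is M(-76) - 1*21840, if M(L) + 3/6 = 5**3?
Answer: -43431/2 ≈ -21716.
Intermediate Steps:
M(L) = 249/2 (M(L) = -1/2 + 5**3 = -1/2 + 125 = 249/2)
M(-76) - 1*21840 = 249/2 - 1*21840 = 249/2 - 21840 = -43431/2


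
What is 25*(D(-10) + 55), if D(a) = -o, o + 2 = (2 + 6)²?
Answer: -175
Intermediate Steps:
o = 62 (o = -2 + (2 + 6)² = -2 + 8² = -2 + 64 = 62)
D(a) = -62 (D(a) = -1*62 = -62)
25*(D(-10) + 55) = 25*(-62 + 55) = 25*(-7) = -175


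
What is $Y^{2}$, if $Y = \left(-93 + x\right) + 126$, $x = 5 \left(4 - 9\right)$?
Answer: $64$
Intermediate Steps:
$x = -25$ ($x = 5 \left(-5\right) = -25$)
$Y = 8$ ($Y = \left(-93 - 25\right) + 126 = -118 + 126 = 8$)
$Y^{2} = 8^{2} = 64$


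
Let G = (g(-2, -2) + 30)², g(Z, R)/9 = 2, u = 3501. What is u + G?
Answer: 5805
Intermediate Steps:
g(Z, R) = 18 (g(Z, R) = 9*2 = 18)
G = 2304 (G = (18 + 30)² = 48² = 2304)
u + G = 3501 + 2304 = 5805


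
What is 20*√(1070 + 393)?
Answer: 20*√1463 ≈ 764.98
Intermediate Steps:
20*√(1070 + 393) = 20*√1463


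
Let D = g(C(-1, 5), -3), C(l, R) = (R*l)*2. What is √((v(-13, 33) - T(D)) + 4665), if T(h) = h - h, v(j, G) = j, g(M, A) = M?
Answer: 2*√1163 ≈ 68.206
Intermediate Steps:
C(l, R) = 2*R*l
D = -10 (D = 2*5*(-1) = -10)
T(h) = 0
√((v(-13, 33) - T(D)) + 4665) = √((-13 - 1*0) + 4665) = √((-13 + 0) + 4665) = √(-13 + 4665) = √4652 = 2*√1163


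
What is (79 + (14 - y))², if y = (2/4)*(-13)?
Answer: 39601/4 ≈ 9900.3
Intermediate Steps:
y = -13/2 (y = (2*(¼))*(-13) = (½)*(-13) = -13/2 ≈ -6.5000)
(79 + (14 - y))² = (79 + (14 - 1*(-13/2)))² = (79 + (14 + 13/2))² = (79 + 41/2)² = (199/2)² = 39601/4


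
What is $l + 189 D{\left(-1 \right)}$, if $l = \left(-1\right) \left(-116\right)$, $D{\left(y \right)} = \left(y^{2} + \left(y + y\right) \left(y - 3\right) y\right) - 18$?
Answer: $-4609$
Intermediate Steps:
$D{\left(y \right)} = -18 + y^{2} + 2 y^{2} \left(-3 + y\right)$ ($D{\left(y \right)} = \left(y^{2} + 2 y \left(-3 + y\right) y\right) - 18 = \left(y^{2} + 2 y^{2} \left(-3 + y\right)\right) - 18 = -18 + y^{2} + 2 y^{2} \left(-3 + y\right)$)
$l = 116$
$l + 189 D{\left(-1 \right)} = 116 + 189 \left(-18 - 5 \left(-1\right)^{2} + 2 \left(-1\right)^{3}\right) = 116 + 189 \left(-18 - 5 + 2 \left(-1\right)\right) = 116 + 189 \left(-18 - 5 - 2\right) = 116 + 189 \left(-25\right) = 116 - 4725 = -4609$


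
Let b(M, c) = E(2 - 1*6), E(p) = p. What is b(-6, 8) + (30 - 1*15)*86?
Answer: 1286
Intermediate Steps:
b(M, c) = -4 (b(M, c) = 2 - 1*6 = 2 - 6 = -4)
b(-6, 8) + (30 - 1*15)*86 = -4 + (30 - 1*15)*86 = -4 + (30 - 15)*86 = -4 + 15*86 = -4 + 1290 = 1286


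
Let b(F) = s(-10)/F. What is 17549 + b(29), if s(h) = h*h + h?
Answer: 509011/29 ≈ 17552.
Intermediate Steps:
s(h) = h + h² (s(h) = h² + h = h + h²)
b(F) = 90/F (b(F) = (-10*(1 - 10))/F = (-10*(-9))/F = 90/F)
17549 + b(29) = 17549 + 90/29 = 509011/29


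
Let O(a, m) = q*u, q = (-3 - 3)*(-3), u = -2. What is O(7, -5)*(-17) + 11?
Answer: 623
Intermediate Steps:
q = 18 (q = -6*(-3) = 18)
O(a, m) = -36 (O(a, m) = 18*(-2) = -36)
O(7, -5)*(-17) + 11 = -36*(-17) + 11 = 612 + 11 = 623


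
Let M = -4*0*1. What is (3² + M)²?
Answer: 81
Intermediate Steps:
M = 0 (M = 0*1 = 0)
(3² + M)² = (3² + 0)² = (9 + 0)² = 9² = 81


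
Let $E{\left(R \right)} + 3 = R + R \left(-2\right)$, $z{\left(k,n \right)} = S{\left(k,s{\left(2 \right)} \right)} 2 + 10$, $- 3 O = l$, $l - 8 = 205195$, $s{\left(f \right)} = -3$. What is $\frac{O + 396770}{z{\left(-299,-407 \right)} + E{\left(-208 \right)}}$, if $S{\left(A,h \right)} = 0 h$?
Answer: $\frac{328369}{215} \approx 1527.3$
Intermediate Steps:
$S{\left(A,h \right)} = 0$
$l = 205203$ ($l = 8 + 205195 = 205203$)
$O = -68401$ ($O = \left(- \frac{1}{3}\right) 205203 = -68401$)
$z{\left(k,n \right)} = 10$ ($z{\left(k,n \right)} = 0 \cdot 2 + 10 = 0 + 10 = 10$)
$E{\left(R \right)} = -3 - R$ ($E{\left(R \right)} = -3 + \left(R + R \left(-2\right)\right) = -3 + \left(R - 2 R\right) = -3 - R$)
$\frac{O + 396770}{z{\left(-299,-407 \right)} + E{\left(-208 \right)}} = \frac{-68401 + 396770}{10 - -205} = \frac{328369}{10 + \left(-3 + 208\right)} = \frac{328369}{10 + 205} = \frac{328369}{215}$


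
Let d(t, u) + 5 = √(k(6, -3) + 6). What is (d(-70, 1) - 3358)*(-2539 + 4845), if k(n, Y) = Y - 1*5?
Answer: -7755078 + 2306*I*√2 ≈ -7.7551e+6 + 3261.2*I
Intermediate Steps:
k(n, Y) = -5 + Y (k(n, Y) = Y - 5 = -5 + Y)
d(t, u) = -5 + I*√2 (d(t, u) = -5 + √((-5 - 3) + 6) = -5 + √(-8 + 6) = -5 + √(-2) = -5 + I*√2)
(d(-70, 1) - 3358)*(-2539 + 4845) = ((-5 + I*√2) - 3358)*(-2539 + 4845) = (-3363 + I*√2)*2306 = -7755078 + 2306*I*√2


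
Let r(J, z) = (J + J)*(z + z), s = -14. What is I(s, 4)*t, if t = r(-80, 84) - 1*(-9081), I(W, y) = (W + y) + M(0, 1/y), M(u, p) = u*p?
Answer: 177990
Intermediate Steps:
r(J, z) = 4*J*z (r(J, z) = (2*J)*(2*z) = 4*J*z)
M(u, p) = p*u
I(W, y) = W + y (I(W, y) = (W + y) + 0/y = (W + y) + 0 = W + y)
t = -17799 (t = 4*(-80)*84 - 1*(-9081) = -26880 + 9081 = -17799)
I(s, 4)*t = (-14 + 4)*(-17799) = -10*(-17799) = 177990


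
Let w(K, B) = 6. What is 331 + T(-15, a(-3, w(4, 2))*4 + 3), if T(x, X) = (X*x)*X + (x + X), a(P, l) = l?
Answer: -10592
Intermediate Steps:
T(x, X) = X + x + x*X**2 (T(x, X) = x*X**2 + (X + x) = X + x + x*X**2)
331 + T(-15, a(-3, w(4, 2))*4 + 3) = 331 + ((6*4 + 3) - 15 - 15*(6*4 + 3)**2) = 331 + ((24 + 3) - 15 - 15*(24 + 3)**2) = 331 + (27 - 15 - 15*27**2) = 331 + (27 - 15 - 15*729) = 331 + (27 - 15 - 10935) = 331 - 10923 = -10592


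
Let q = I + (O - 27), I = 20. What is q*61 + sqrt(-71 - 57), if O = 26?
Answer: 1159 + 8*I*sqrt(2) ≈ 1159.0 + 11.314*I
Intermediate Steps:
q = 19 (q = 20 + (26 - 27) = 20 - 1 = 19)
q*61 + sqrt(-71 - 57) = 19*61 + sqrt(-71 - 57) = 1159 + sqrt(-128) = 1159 + 8*I*sqrt(2)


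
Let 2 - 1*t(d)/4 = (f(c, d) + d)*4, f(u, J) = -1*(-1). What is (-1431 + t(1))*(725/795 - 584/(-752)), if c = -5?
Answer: -12239945/4982 ≈ -2456.8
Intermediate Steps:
f(u, J) = 1
t(d) = -8 - 16*d (t(d) = 8 - 4*(1 + d)*4 = 8 - 4*(4 + 4*d) = 8 + (-16 - 16*d) = -8 - 16*d)
(-1431 + t(1))*(725/795 - 584/(-752)) = (-1431 + (-8 - 16*1))*(725/795 - 584/(-752)) = (-1431 + (-8 - 16))*(725*(1/795) - 584*(-1/752)) = (-1431 - 24)*(145/159 + 73/94) = -1455*25237/14946 = -12239945/4982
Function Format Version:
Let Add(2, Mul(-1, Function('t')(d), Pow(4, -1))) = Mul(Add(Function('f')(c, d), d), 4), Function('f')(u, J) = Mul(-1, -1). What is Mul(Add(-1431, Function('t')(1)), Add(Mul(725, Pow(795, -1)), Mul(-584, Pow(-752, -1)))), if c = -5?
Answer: Rational(-12239945, 4982) ≈ -2456.8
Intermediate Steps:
Function('f')(u, J) = 1
Function('t')(d) = Add(-8, Mul(-16, d)) (Function('t')(d) = Add(8, Mul(-4, Mul(Add(1, d), 4))) = Add(8, Mul(-4, Add(4, Mul(4, d)))) = Add(8, Add(-16, Mul(-16, d))) = Add(-8, Mul(-16, d)))
Mul(Add(-1431, Function('t')(1)), Add(Mul(725, Pow(795, -1)), Mul(-584, Pow(-752, -1)))) = Mul(Add(-1431, Add(-8, Mul(-16, 1))), Add(Mul(725, Pow(795, -1)), Mul(-584, Pow(-752, -1)))) = Mul(Add(-1431, Add(-8, -16)), Add(Mul(725, Rational(1, 795)), Mul(-584, Rational(-1, 752)))) = Mul(Add(-1431, -24), Add(Rational(145, 159), Rational(73, 94))) = Mul(-1455, Rational(25237, 14946)) = Rational(-12239945, 4982)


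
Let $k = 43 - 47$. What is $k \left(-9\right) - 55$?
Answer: $-19$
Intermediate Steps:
$k = -4$
$k \left(-9\right) - 55 = \left(-4\right) \left(-9\right) - 55 = 36 - 55 = -19$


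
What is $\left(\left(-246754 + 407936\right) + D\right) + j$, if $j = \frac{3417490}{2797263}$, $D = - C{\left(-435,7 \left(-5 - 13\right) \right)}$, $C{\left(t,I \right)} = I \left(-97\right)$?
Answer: $\frac{416683713970}{2797263} \approx 1.4896 \cdot 10^{5}$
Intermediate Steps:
$C{\left(t,I \right)} = - 97 I$
$D = -12222$ ($D = - \left(-97\right) 7 \left(-5 - 13\right) = - \left(-97\right) 7 \left(-18\right) = - \left(-97\right) \left(-126\right) = \left(-1\right) 12222 = -12222$)
$j = \frac{3417490}{2797263}$ ($j = 3417490 \cdot \frac{1}{2797263} = \frac{3417490}{2797263} \approx 1.2217$)
$\left(\left(-246754 + 407936\right) + D\right) + j = \left(\left(-246754 + 407936\right) - 12222\right) + \frac{3417490}{2797263} = \left(161182 - 12222\right) + \frac{3417490}{2797263} = 148960 + \frac{3417490}{2797263} = \frac{416683713970}{2797263}$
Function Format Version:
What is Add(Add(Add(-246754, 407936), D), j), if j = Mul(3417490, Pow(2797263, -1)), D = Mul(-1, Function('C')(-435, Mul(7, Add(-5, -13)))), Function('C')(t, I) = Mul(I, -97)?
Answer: Rational(416683713970, 2797263) ≈ 1.4896e+5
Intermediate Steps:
Function('C')(t, I) = Mul(-97, I)
D = -12222 (D = Mul(-1, Mul(-97, Mul(7, Add(-5, -13)))) = Mul(-1, Mul(-97, Mul(7, -18))) = Mul(-1, Mul(-97, -126)) = Mul(-1, 12222) = -12222)
j = Rational(3417490, 2797263) (j = Mul(3417490, Rational(1, 2797263)) = Rational(3417490, 2797263) ≈ 1.2217)
Add(Add(Add(-246754, 407936), D), j) = Add(Add(Add(-246754, 407936), -12222), Rational(3417490, 2797263)) = Add(Add(161182, -12222), Rational(3417490, 2797263)) = Add(148960, Rational(3417490, 2797263)) = Rational(416683713970, 2797263)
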